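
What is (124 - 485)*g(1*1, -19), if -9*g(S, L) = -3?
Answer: -361/3 ≈ -120.33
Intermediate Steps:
g(S, L) = ⅓ (g(S, L) = -⅑*(-3) = ⅓)
(124 - 485)*g(1*1, -19) = (124 - 485)*(⅓) = -361*⅓ = -361/3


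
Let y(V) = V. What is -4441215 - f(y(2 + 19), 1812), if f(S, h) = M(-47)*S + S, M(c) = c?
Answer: -4440249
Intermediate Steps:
f(S, h) = -46*S (f(S, h) = -47*S + S = -46*S)
-4441215 - f(y(2 + 19), 1812) = -4441215 - (-46)*(2 + 19) = -4441215 - (-46)*21 = -4441215 - 1*(-966) = -4441215 + 966 = -4440249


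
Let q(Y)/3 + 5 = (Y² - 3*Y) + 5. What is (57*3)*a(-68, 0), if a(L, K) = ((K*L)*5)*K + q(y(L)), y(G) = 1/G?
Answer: 105165/4624 ≈ 22.743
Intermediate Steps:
y(G) = 1/G
q(Y) = -9*Y + 3*Y² (q(Y) = -15 + 3*((Y² - 3*Y) + 5) = -15 + 3*(5 + Y² - 3*Y) = -15 + (15 - 9*Y + 3*Y²) = -9*Y + 3*Y²)
a(L, K) = 3*(-3 + 1/L)/L + 5*L*K² (a(L, K) = ((K*L)*5)*K + 3*(-3 + 1/L)/L = (5*K*L)*K + 3*(-3 + 1/L)/L = 5*L*K² + 3*(-3 + 1/L)/L = 3*(-3 + 1/L)/L + 5*L*K²)
(57*3)*a(-68, 0) = (57*3)*(-9/(-68) + 3/(-68)² + 5*(-68)*0²) = 171*(-9*(-1/68) + 3*(1/4624) + 5*(-68)*0) = 171*(9/68 + 3/4624 + 0) = 171*(615/4624) = 105165/4624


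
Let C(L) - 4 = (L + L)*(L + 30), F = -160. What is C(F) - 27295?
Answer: 14309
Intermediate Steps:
C(L) = 4 + 2*L*(30 + L) (C(L) = 4 + (L + L)*(L + 30) = 4 + (2*L)*(30 + L) = 4 + 2*L*(30 + L))
C(F) - 27295 = (4 + 2*(-160)² + 60*(-160)) - 27295 = (4 + 2*25600 - 9600) - 27295 = (4 + 51200 - 9600) - 27295 = 41604 - 27295 = 14309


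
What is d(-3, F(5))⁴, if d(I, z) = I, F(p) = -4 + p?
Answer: 81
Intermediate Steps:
d(-3, F(5))⁴ = (-3)⁴ = 81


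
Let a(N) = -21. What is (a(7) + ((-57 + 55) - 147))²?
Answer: 28900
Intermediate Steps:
(a(7) + ((-57 + 55) - 147))² = (-21 + ((-57 + 55) - 147))² = (-21 + (-2 - 147))² = (-21 - 149)² = (-170)² = 28900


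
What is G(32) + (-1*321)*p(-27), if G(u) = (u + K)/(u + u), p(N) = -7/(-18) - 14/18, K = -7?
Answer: 24043/192 ≈ 125.22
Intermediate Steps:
p(N) = -7/18 (p(N) = -7*(-1/18) - 14*1/18 = 7/18 - 7/9 = -7/18)
G(u) = (-7 + u)/(2*u) (G(u) = (u - 7)/(u + u) = (-7 + u)/((2*u)) = (-7 + u)*(1/(2*u)) = (-7 + u)/(2*u))
G(32) + (-1*321)*p(-27) = (½)*(-7 + 32)/32 - 1*321*(-7/18) = (½)*(1/32)*25 - 321*(-7/18) = 25/64 + 749/6 = 24043/192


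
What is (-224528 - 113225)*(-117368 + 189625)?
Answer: -24405018521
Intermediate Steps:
(-224528 - 113225)*(-117368 + 189625) = -337753*72257 = -24405018521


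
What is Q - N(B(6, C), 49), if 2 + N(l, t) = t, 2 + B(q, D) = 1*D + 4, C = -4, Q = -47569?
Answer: -47616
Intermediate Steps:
B(q, D) = 2 + D (B(q, D) = -2 + (1*D + 4) = -2 + (D + 4) = -2 + (4 + D) = 2 + D)
N(l, t) = -2 + t
Q - N(B(6, C), 49) = -47569 - (-2 + 49) = -47569 - 1*47 = -47569 - 47 = -47616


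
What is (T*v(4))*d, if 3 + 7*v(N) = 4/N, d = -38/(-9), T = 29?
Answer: -2204/63 ≈ -34.984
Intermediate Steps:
d = 38/9 (d = -38*(-1/9) = 38/9 ≈ 4.2222)
v(N) = -3/7 + 4/(7*N) (v(N) = -3/7 + (4/N)/7 = -3/7 + 4/(7*N))
(T*v(4))*d = (29*((1/7)*(4 - 3*4)/4))*(38/9) = (29*((1/7)*(1/4)*(4 - 12)))*(38/9) = (29*((1/7)*(1/4)*(-8)))*(38/9) = (29*(-2/7))*(38/9) = -58/7*38/9 = -2204/63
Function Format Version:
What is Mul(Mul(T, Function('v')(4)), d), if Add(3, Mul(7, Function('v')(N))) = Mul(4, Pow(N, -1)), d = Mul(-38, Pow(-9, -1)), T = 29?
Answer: Rational(-2204, 63) ≈ -34.984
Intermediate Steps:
d = Rational(38, 9) (d = Mul(-38, Rational(-1, 9)) = Rational(38, 9) ≈ 4.2222)
Function('v')(N) = Add(Rational(-3, 7), Mul(Rational(4, 7), Pow(N, -1))) (Function('v')(N) = Add(Rational(-3, 7), Mul(Rational(1, 7), Mul(4, Pow(N, -1)))) = Add(Rational(-3, 7), Mul(Rational(4, 7), Pow(N, -1))))
Mul(Mul(T, Function('v')(4)), d) = Mul(Mul(29, Mul(Rational(1, 7), Pow(4, -1), Add(4, Mul(-3, 4)))), Rational(38, 9)) = Mul(Mul(29, Mul(Rational(1, 7), Rational(1, 4), Add(4, -12))), Rational(38, 9)) = Mul(Mul(29, Mul(Rational(1, 7), Rational(1, 4), -8)), Rational(38, 9)) = Mul(Mul(29, Rational(-2, 7)), Rational(38, 9)) = Mul(Rational(-58, 7), Rational(38, 9)) = Rational(-2204, 63)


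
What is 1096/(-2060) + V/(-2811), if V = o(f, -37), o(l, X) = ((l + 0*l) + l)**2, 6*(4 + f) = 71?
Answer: -8069561/13028985 ≈ -0.61935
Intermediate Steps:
f = 47/6 (f = -4 + (1/6)*71 = -4 + 71/6 = 47/6 ≈ 7.8333)
o(l, X) = 4*l**2 (o(l, X) = ((l + 0) + l)**2 = (l + l)**2 = (2*l)**2 = 4*l**2)
V = 2209/9 (V = 4*(47/6)**2 = 4*(2209/36) = 2209/9 ≈ 245.44)
1096/(-2060) + V/(-2811) = 1096/(-2060) + (2209/9)/(-2811) = 1096*(-1/2060) + (2209/9)*(-1/2811) = -274/515 - 2209/25299 = -8069561/13028985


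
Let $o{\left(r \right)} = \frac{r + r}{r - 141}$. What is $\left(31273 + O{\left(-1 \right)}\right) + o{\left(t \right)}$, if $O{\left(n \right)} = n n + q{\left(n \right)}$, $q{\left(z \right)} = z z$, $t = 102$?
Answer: $\frac{406507}{13} \approx 31270.0$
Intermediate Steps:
$q{\left(z \right)} = z^{2}$
$o{\left(r \right)} = \frac{2 r}{-141 + r}$
$O{\left(n \right)} = 2 n^{2}$ ($O{\left(n \right)} = n n + n^{2} = n^{2} + n^{2} = 2 n^{2}$)
$\left(31273 + O{\left(-1 \right)}\right) + o{\left(t \right)} = \left(31273 + 2 \left(-1\right)^{2}\right) + 2 \cdot 102 \frac{1}{-141 + 102} = \left(31273 + 2 \cdot 1\right) + 2 \cdot 102 \frac{1}{-39} = \left(31273 + 2\right) + 2 \cdot 102 \left(- \frac{1}{39}\right) = 31275 - \frac{68}{13} = \frac{406507}{13}$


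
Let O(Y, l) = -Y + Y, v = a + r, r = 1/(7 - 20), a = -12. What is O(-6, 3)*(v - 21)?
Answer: 0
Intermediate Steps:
r = -1/13 (r = 1/(-13) = -1/13 ≈ -0.076923)
v = -157/13 (v = -12 - 1/13 = -157/13 ≈ -12.077)
O(Y, l) = 0
O(-6, 3)*(v - 21) = 0*(-157/13 - 21) = 0*(-430/13) = 0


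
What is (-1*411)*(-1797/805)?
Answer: 738567/805 ≈ 917.47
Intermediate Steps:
(-1*411)*(-1797/805) = -(-738567)/805 = -411*(-1797/805) = 738567/805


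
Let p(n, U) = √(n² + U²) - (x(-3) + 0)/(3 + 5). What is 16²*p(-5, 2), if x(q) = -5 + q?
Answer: 256 + 256*√29 ≈ 1634.6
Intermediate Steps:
p(n, U) = 1 + √(U² + n²) (p(n, U) = √(n² + U²) - ((-5 - 3) + 0)/(3 + 5) = √(U² + n²) - (-8 + 0)/8 = √(U² + n²) - (-8)/8 = √(U² + n²) - 1*(-1) = √(U² + n²) + 1 = 1 + √(U² + n²))
16²*p(-5, 2) = 16²*(1 + √(2² + (-5)²)) = 256*(1 + √(4 + 25)) = 256*(1 + √29) = 256 + 256*√29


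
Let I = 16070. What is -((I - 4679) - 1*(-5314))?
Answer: -16705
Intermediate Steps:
-((I - 4679) - 1*(-5314)) = -((16070 - 4679) - 1*(-5314)) = -(11391 + 5314) = -1*16705 = -16705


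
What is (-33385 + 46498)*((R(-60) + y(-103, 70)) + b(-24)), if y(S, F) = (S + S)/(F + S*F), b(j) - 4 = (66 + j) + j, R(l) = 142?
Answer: 2559583293/1190 ≈ 2.1509e+6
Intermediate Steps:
b(j) = 70 + 2*j (b(j) = 4 + ((66 + j) + j) = 4 + (66 + 2*j) = 70 + 2*j)
y(S, F) = 2*S/(F + F*S) (y(S, F) = (2*S)/(F + F*S) = 2*S/(F + F*S))
(-33385 + 46498)*((R(-60) + y(-103, 70)) + b(-24)) = (-33385 + 46498)*((142 + 2*(-103)/(70*(1 - 103))) + (70 + 2*(-24))) = 13113*((142 + 2*(-103)*(1/70)/(-102)) + (70 - 48)) = 13113*((142 + 2*(-103)*(1/70)*(-1/102)) + 22) = 13113*((142 + 103/3570) + 22) = 13113*(507043/3570 + 22) = 13113*(585583/3570) = 2559583293/1190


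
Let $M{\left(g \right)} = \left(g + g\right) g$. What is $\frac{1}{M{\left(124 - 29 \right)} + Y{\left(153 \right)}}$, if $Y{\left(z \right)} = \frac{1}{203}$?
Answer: $\frac{203}{3664151} \approx 5.5402 \cdot 10^{-5}$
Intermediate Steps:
$Y{\left(z \right)} = \frac{1}{203}$
$M{\left(g \right)} = 2 g^{2}$ ($M{\left(g \right)} = 2 g g = 2 g^{2}$)
$\frac{1}{M{\left(124 - 29 \right)} + Y{\left(153 \right)}} = \frac{1}{2 \left(124 - 29\right)^{2} + \frac{1}{203}} = \frac{1}{2 \cdot 95^{2} + \frac{1}{203}} = \frac{1}{2 \cdot 9025 + \frac{1}{203}} = \frac{1}{18050 + \frac{1}{203}} = \frac{1}{\frac{3664151}{203}} = \frac{203}{3664151}$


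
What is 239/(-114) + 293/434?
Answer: -17581/12369 ≈ -1.4214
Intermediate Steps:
239/(-114) + 293/434 = 239*(-1/114) + 293*(1/434) = -239/114 + 293/434 = -17581/12369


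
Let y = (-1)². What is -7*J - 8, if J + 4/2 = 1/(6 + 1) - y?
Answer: 12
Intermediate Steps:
y = 1
J = -20/7 (J = -2 + (1/(6 + 1) - 1*1) = -2 + (1/7 - 1) = -2 + (⅐ - 1) = -2 - 6/7 = -20/7 ≈ -2.8571)
-7*J - 8 = -7*(-20/7) - 8 = 20 - 8 = 12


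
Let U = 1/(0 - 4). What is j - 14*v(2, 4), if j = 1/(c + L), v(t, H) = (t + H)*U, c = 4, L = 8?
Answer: 253/12 ≈ 21.083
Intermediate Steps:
U = -¼ (U = 1/(-4) = -¼ ≈ -0.25000)
v(t, H) = -H/4 - t/4 (v(t, H) = (t + H)*(-¼) = (H + t)*(-¼) = -H/4 - t/4)
j = 1/12 (j = 1/(4 + 8) = 1/12 ≈ 0.083333)
j - 14*v(2, 4) = 1/12 - 14*(-¼*4 - ¼*2) = 1/12 - 14*(-1 - ½) = 1/12 - 14*(-3/2) = 1/12 + 21 = 253/12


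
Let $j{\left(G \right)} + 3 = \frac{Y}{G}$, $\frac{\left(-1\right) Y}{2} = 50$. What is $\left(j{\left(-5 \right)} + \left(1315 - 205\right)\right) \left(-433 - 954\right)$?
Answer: $-1563149$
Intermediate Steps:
$Y = -100$ ($Y = \left(-2\right) 50 = -100$)
$j{\left(G \right)} = -3 - \frac{100}{G}$
$\left(j{\left(-5 \right)} + \left(1315 - 205\right)\right) \left(-433 - 954\right) = \left(\left(-3 - \frac{100}{-5}\right) + \left(1315 - 205\right)\right) \left(-433 - 954\right) = \left(\left(-3 - -20\right) + \left(1315 - 205\right)\right) \left(-1387\right) = \left(\left(-3 + 20\right) + 1110\right) \left(-1387\right) = \left(17 + 1110\right) \left(-1387\right) = 1127 \left(-1387\right) = -1563149$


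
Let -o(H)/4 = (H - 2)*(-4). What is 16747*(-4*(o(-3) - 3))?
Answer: 5560004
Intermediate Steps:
o(H) = -32 + 16*H (o(H) = -4*(H - 2)*(-4) = -4*(-2 + H)*(-4) = -4*(8 - 4*H) = -32 + 16*H)
16747*(-4*(o(-3) - 3)) = 16747*(-4*((-32 + 16*(-3)) - 3)) = 16747*(-4*((-32 - 48) - 3)) = 16747*(-4*(-80 - 3)) = 16747*(-4*(-83)) = 16747*332 = 5560004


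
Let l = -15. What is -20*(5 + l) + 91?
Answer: 291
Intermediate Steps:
-20*(5 + l) + 91 = -20*(5 - 15) + 91 = -20*(-10) + 91 = 200 + 91 = 291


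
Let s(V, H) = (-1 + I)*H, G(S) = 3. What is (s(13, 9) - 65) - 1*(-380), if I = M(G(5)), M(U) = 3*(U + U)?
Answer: 468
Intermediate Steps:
M(U) = 6*U (M(U) = 3*(2*U) = 6*U)
I = 18 (I = 6*3 = 18)
s(V, H) = 17*H (s(V, H) = (-1 + 18)*H = 17*H)
(s(13, 9) - 65) - 1*(-380) = (17*9 - 65) - 1*(-380) = (153 - 65) + 380 = 88 + 380 = 468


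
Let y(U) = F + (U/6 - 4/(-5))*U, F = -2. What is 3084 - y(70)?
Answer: 6640/3 ≈ 2213.3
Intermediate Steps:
y(U) = -2 + U*(⅘ + U/6) (y(U) = -2 + (U/6 - 4/(-5))*U = -2 + (U*(⅙) - 4*(-⅕))*U = -2 + (U/6 + ⅘)*U = -2 + (⅘ + U/6)*U = -2 + U*(⅘ + U/6))
3084 - y(70) = 3084 - (-2 + (⅙)*70² + (⅘)*70) = 3084 - (-2 + (⅙)*4900 + 56) = 3084 - (-2 + 2450/3 + 56) = 3084 - 1*2612/3 = 3084 - 2612/3 = 6640/3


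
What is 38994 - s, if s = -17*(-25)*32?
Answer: 25394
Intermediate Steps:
s = 13600 (s = 425*32 = 13600)
38994 - s = 38994 - 1*13600 = 38994 - 13600 = 25394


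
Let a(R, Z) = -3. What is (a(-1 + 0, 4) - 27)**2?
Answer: 900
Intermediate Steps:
(a(-1 + 0, 4) - 27)**2 = (-3 - 27)**2 = (-30)**2 = 900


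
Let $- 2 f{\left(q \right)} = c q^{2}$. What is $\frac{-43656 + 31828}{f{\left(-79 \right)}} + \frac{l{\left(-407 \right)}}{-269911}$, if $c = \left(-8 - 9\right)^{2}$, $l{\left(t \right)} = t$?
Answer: $\frac{7119099759}{486824705239} \approx 0.014624$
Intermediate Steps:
$c = 289$ ($c = \left(-17\right)^{2} = 289$)
$f{\left(q \right)} = - \frac{289 q^{2}}{2}$
$\frac{-43656 + 31828}{f{\left(-79 \right)}} + \frac{l{\left(-407 \right)}}{-269911} = \frac{-43656 + 31828}{\left(- \frac{289}{2}\right) \left(-79\right)^{2}} - \frac{407}{-269911} = - \frac{11828}{\left(- \frac{289}{2}\right) 6241} - - \frac{407}{269911} = - \frac{11828}{- \frac{1803649}{2}} + \frac{407}{269911} = \left(-11828\right) \left(- \frac{2}{1803649}\right) + \frac{407}{269911} = \frac{23656}{1803649} + \frac{407}{269911} = \frac{7119099759}{486824705239}$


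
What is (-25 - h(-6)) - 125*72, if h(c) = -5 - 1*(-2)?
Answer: -9022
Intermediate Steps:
h(c) = -3 (h(c) = -5 + 2 = -3)
(-25 - h(-6)) - 125*72 = (-25 - 1*(-3)) - 125*72 = (-25 + 3) - 9000 = -22 - 9000 = -9022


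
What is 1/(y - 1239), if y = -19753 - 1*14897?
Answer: -1/35889 ≈ -2.7864e-5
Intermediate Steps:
y = -34650 (y = -19753 - 14897 = -34650)
1/(y - 1239) = 1/(-34650 - 1239) = 1/(-35889) = -1/35889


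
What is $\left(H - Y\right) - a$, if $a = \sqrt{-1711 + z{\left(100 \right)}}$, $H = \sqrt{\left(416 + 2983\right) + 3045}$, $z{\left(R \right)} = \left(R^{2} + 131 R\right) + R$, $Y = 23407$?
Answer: $-23407 - \sqrt{21489} + 6 \sqrt{179} \approx -23473.0$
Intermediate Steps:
$z{\left(R \right)} = R^{2} + 132 R$
$H = 6 \sqrt{179}$ ($H = \sqrt{3399 + 3045} = \sqrt{6444} = 6 \sqrt{179} \approx 80.275$)
$a = \sqrt{21489}$ ($a = \sqrt{-1711 + 100 \left(132 + 100\right)} = \sqrt{-1711 + 100 \cdot 232} = \sqrt{-1711 + 23200} = \sqrt{21489} \approx 146.59$)
$\left(H - Y\right) - a = \left(6 \sqrt{179} - 23407\right) - \sqrt{21489} = \left(-23407 + 6 \sqrt{179}\right) - \sqrt{21489} = -23407 - \sqrt{21489} + 6 \sqrt{179}$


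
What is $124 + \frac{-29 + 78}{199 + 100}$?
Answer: $\frac{37125}{299} \approx 124.16$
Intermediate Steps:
$124 + \frac{-29 + 78}{199 + 100} = 124 + \frac{49}{299} = \frac{37125}{299}$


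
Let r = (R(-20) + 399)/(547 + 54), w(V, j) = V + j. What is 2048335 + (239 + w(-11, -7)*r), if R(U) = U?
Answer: 1231186152/601 ≈ 2.0486e+6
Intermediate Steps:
r = 379/601 (r = (-20 + 399)/(547 + 54) = 379/601 ≈ 0.63062)
2048335 + (239 + w(-11, -7)*r) = 2048335 + (239 + (-11 - 7)*(379/601)) = 2048335 + (239 - 18*379/601) = 2048335 + (239 - 6822/601) = 2048335 + 136817/601 = 1231186152/601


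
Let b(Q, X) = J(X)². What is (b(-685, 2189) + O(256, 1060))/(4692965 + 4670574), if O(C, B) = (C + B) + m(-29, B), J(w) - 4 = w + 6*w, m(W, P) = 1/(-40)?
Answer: 9396729799/374541560 ≈ 25.089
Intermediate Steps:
m(W, P) = -1/40
J(w) = 4 + 7*w (J(w) = 4 + (w + 6*w) = 4 + 7*w)
O(C, B) = -1/40 + B + C (O(C, B) = (C + B) - 1/40 = (B + C) - 1/40 = -1/40 + B + C)
b(Q, X) = (4 + 7*X)²
(b(-685, 2189) + O(256, 1060))/(4692965 + 4670574) = ((4 + 7*2189)² + (-1/40 + 1060 + 256))/(4692965 + 4670574) = ((4 + 15323)² + 52639/40)/9363539 = (15327² + 52639/40)*(1/9363539) = (234916929 + 52639/40)*(1/9363539) = (9396729799/40)*(1/9363539) = 9396729799/374541560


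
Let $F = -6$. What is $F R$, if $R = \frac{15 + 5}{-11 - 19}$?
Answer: $4$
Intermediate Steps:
$R = - \frac{2}{3}$ ($R = \frac{20}{-30} = 20 \left(- \frac{1}{30}\right) = - \frac{2}{3} \approx -0.66667$)
$F R = \left(-6\right) \left(- \frac{2}{3}\right) = 4$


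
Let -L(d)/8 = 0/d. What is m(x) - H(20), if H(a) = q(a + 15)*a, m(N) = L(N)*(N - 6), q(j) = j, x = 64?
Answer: -700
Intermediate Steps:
L(d) = 0 (L(d) = -0/d = -8*0 = 0)
m(N) = 0 (m(N) = 0*(N - 6) = 0*(-6 + N) = 0)
H(a) = a*(15 + a) (H(a) = (a + 15)*a = (15 + a)*a = a*(15 + a))
m(x) - H(20) = 0 - 20*(15 + 20) = 0 - 20*35 = 0 - 1*700 = 0 - 700 = -700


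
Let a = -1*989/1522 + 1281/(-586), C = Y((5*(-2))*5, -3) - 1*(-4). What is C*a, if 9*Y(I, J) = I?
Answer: 8852326/2006757 ≈ 4.4113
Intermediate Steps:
Y(I, J) = I/9
C = -14/9 (C = ((5*(-2))*5)/9 - 1*(-4) = (-10*5)/9 + 4 = (1/9)*(-50) + 4 = -50/9 + 4 = -14/9 ≈ -1.5556)
a = -632309/222973 (a = -989*1/1522 + 1281*(-1/586) = -989/1522 - 1281/586 = -632309/222973 ≈ -2.8358)
C*a = -14/9*(-632309/222973) = 8852326/2006757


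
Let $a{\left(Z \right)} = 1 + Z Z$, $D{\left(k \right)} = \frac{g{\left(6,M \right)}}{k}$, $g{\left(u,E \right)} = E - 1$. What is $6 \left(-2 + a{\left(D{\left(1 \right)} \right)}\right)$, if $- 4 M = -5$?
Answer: $- \frac{45}{8} \approx -5.625$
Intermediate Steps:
$M = \frac{5}{4}$ ($M = \left(- \frac{1}{4}\right) \left(-5\right) = \frac{5}{4} \approx 1.25$)
$g{\left(u,E \right)} = -1 + E$ ($g{\left(u,E \right)} = E - 1 = -1 + E$)
$D{\left(k \right)} = \frac{1}{4 k}$ ($D{\left(k \right)} = \frac{-1 + \frac{5}{4}}{k} = \frac{1}{4 k}$)
$a{\left(Z \right)} = 1 + Z^{2}$
$6 \left(-2 + a{\left(D{\left(1 \right)} \right)}\right) = 6 \left(-2 + \left(1 + \left(\frac{1}{4 \cdot 1}\right)^{2}\right)\right) = 6 \left(-2 + \left(1 + \left(\frac{1}{4} \cdot 1\right)^{2}\right)\right) = 6 \left(-2 + \left(1 + \left(\frac{1}{4}\right)^{2}\right)\right) = 6 \left(-2 + \left(1 + \frac{1}{16}\right)\right) = 6 \left(-2 + \frac{17}{16}\right) = 6 \left(- \frac{15}{16}\right) = - \frac{45}{8}$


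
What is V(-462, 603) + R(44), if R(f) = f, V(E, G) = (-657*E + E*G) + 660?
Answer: 25652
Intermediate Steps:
V(E, G) = 660 - 657*E + E*G
V(-462, 603) + R(44) = (660 - 657*(-462) - 462*603) + 44 = (660 + 303534 - 278586) + 44 = 25608 + 44 = 25652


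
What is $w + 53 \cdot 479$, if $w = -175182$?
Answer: $-149795$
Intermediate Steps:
$w + 53 \cdot 479 = -175182 + 53 \cdot 479 = -175182 + 25387 = -149795$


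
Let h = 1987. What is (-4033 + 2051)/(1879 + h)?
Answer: -991/1933 ≈ -0.51267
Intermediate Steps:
(-4033 + 2051)/(1879 + h) = (-4033 + 2051)/(1879 + 1987) = -1982/3866 = -1982*1/3866 = -991/1933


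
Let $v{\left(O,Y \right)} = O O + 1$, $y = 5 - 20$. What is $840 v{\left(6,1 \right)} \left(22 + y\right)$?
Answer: $217560$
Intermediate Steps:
$y = -15$ ($y = 5 - 20 = -15$)
$v{\left(O,Y \right)} = 1 + O^{2}$ ($v{\left(O,Y \right)} = O^{2} + 1 = 1 + O^{2}$)
$840 v{\left(6,1 \right)} \left(22 + y\right) = 840 \left(1 + 6^{2}\right) \left(22 - 15\right) = 840 \left(1 + 36\right) 7 = 840 \cdot 37 \cdot 7 = 840 \cdot 259 = 217560$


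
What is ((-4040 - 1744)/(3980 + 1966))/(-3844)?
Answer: 241/952351 ≈ 0.00025306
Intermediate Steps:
((-4040 - 1744)/(3980 + 1966))/(-3844) = -5784/5946*(-1/3844) = -5784*1/5946*(-1/3844) = -964/991*(-1/3844) = 241/952351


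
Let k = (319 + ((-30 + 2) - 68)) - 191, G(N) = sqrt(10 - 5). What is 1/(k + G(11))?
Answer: 32/1019 - sqrt(5)/1019 ≈ 0.029209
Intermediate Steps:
G(N) = sqrt(5)
k = 32 (k = (319 + (-28 - 68)) - 191 = (319 - 96) - 191 = 223 - 191 = 32)
1/(k + G(11)) = 1/(32 + sqrt(5))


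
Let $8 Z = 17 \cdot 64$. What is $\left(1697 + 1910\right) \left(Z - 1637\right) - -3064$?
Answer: $-5411043$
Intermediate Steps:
$Z = 136$ ($Z = \frac{17 \cdot 64}{8} = \frac{1}{8} \cdot 1088 = 136$)
$\left(1697 + 1910\right) \left(Z - 1637\right) - -3064 = \left(1697 + 1910\right) \left(136 - 1637\right) - -3064 = 3607 \left(-1501\right) + 3064 = -5414107 + 3064 = -5411043$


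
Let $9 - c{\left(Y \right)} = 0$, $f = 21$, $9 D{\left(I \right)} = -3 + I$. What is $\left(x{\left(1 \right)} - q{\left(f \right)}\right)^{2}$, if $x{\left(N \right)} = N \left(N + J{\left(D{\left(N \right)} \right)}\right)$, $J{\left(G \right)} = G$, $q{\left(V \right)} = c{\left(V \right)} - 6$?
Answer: $\frac{400}{81} \approx 4.9383$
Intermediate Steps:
$D{\left(I \right)} = - \frac{1}{3} + \frac{I}{9}$ ($D{\left(I \right)} = \frac{-3 + I}{9} = - \frac{1}{3} + \frac{I}{9}$)
$c{\left(Y \right)} = 9$ ($c{\left(Y \right)} = 9 - 0 = 9 + 0 = 9$)
$q{\left(V \right)} = 3$ ($q{\left(V \right)} = 9 - 6 = 3$)
$x{\left(N \right)} = N \left(- \frac{1}{3} + \frac{10 N}{9}\right)$ ($x{\left(N \right)} = N \left(N + \left(- \frac{1}{3} + \frac{N}{9}\right)\right) = N \left(- \frac{1}{3} + \frac{10 N}{9}\right)$)
$\left(x{\left(1 \right)} - q{\left(f \right)}\right)^{2} = \left(\frac{1}{9} \cdot 1 \left(-3 + 10 \cdot 1\right) - 3\right)^{2} = \left(\frac{1}{9} \cdot 1 \left(-3 + 10\right) - 3\right)^{2} = \left(\frac{1}{9} \cdot 1 \cdot 7 - 3\right)^{2} = \left(\frac{7}{9} - 3\right)^{2} = \left(- \frac{20}{9}\right)^{2} = \frac{400}{81}$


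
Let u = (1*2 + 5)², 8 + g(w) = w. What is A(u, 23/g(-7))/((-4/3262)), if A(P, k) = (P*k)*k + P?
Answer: -30129463/225 ≈ -1.3391e+5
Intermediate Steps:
g(w) = -8 + w
u = 49 (u = (2 + 5)² = 7² = 49)
A(P, k) = P + P*k² (A(P, k) = P*k² + P = P + P*k²)
A(u, 23/g(-7))/((-4/3262)) = (49*(1 + (23/(-8 - 7))²))/((-4/3262)) = (49*(1 + (23/(-15))²))/((-4*1/3262)) = (49*(1 + (23*(-1/15))²))/(-2/1631) = (49*(1 + (-23/15)²))*(-1631/2) = (49*(1 + 529/225))*(-1631/2) = (49*(754/225))*(-1631/2) = (36946/225)*(-1631/2) = -30129463/225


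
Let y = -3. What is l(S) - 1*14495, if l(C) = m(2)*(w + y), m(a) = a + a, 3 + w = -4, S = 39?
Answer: -14535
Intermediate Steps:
w = -7 (w = -3 - 4 = -7)
m(a) = 2*a
l(C) = -40 (l(C) = (2*2)*(-7 - 3) = 4*(-10) = -40)
l(S) - 1*14495 = -40 - 1*14495 = -40 - 14495 = -14535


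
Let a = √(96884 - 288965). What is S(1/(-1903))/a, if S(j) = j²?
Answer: -I*√192081/695603862129 ≈ -6.3006e-10*I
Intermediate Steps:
a = I*√192081 (a = √(-192081) = I*√192081 ≈ 438.27*I)
S(1/(-1903))/a = (1/(-1903))²/((I*√192081)) = (-1/1903)²*(-I*√192081/192081) = (-I*√192081/192081)/3621409 = -I*√192081/695603862129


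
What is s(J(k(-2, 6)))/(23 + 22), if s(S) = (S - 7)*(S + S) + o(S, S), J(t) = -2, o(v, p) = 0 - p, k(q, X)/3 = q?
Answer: 38/45 ≈ 0.84444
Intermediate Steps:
k(q, X) = 3*q
o(v, p) = -p
s(S) = -S + 2*S*(-7 + S) (s(S) = (S - 7)*(S + S) - S = (-7 + S)*(2*S) - S = 2*S*(-7 + S) - S = -S + 2*S*(-7 + S))
s(J(k(-2, 6)))/(23 + 22) = (-2*(-15 + 2*(-2)))/(23 + 22) = (-2*(-15 - 4))/45 = (-2*(-19))/45 = (1/45)*38 = 38/45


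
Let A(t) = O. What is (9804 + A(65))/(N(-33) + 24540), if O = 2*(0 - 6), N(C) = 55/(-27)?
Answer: 264384/662525 ≈ 0.39906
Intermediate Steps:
N(C) = -55/27 (N(C) = 55*(-1/27) = -55/27)
O = -12 (O = 2*(-6) = -12)
A(t) = -12
(9804 + A(65))/(N(-33) + 24540) = (9804 - 12)/(-55/27 + 24540) = 9792/(662525/27) = 9792*(27/662525) = 264384/662525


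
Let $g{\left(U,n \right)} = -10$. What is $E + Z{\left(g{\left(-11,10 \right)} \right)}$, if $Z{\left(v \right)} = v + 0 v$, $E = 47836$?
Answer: $47826$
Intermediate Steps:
$Z{\left(v \right)} = v$ ($Z{\left(v \right)} = v + 0 = v$)
$E + Z{\left(g{\left(-11,10 \right)} \right)} = 47836 - 10 = 47826$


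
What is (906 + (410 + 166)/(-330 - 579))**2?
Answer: 8361639364/10201 ≈ 8.1969e+5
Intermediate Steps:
(906 + (410 + 166)/(-330 - 579))**2 = (906 + 576/(-909))**2 = (906 + 576*(-1/909))**2 = (906 - 64/101)**2 = (91442/101)**2 = 8361639364/10201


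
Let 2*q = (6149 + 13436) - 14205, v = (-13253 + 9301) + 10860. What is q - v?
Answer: -4218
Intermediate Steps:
v = 6908 (v = -3952 + 10860 = 6908)
q = 2690 (q = ((6149 + 13436) - 14205)/2 = (19585 - 14205)/2 = (1/2)*5380 = 2690)
q - v = 2690 - 1*6908 = 2690 - 6908 = -4218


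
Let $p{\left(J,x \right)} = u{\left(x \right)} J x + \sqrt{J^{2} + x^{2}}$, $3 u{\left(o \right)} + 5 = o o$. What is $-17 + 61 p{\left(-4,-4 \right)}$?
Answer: $\frac{10685}{3} + 244 \sqrt{2} \approx 3906.7$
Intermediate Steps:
$u{\left(o \right)} = - \frac{5}{3} + \frac{o^{2}}{3}$ ($u{\left(o \right)} = - \frac{5}{3} + \frac{o o}{3} = - \frac{5}{3} + \frac{o^{2}}{3}$)
$p{\left(J,x \right)} = \sqrt{J^{2} + x^{2}} + J x \left(- \frac{5}{3} + \frac{x^{2}}{3}\right)$ ($p{\left(J,x \right)} = \left(- \frac{5}{3} + \frac{x^{2}}{3}\right) J x + \sqrt{J^{2} + x^{2}} = J \left(- \frac{5}{3} + \frac{x^{2}}{3}\right) x + \sqrt{J^{2} + x^{2}} = J x \left(- \frac{5}{3} + \frac{x^{2}}{3}\right) + \sqrt{J^{2} + x^{2}} = \sqrt{J^{2} + x^{2}} + J x \left(- \frac{5}{3} + \frac{x^{2}}{3}\right)$)
$-17 + 61 p{\left(-4,-4 \right)} = -17 + 61 \left(\sqrt{\left(-4\right)^{2} + \left(-4\right)^{2}} + \frac{1}{3} \left(-4\right) \left(-4\right) \left(-5 + \left(-4\right)^{2}\right)\right) = -17 + 61 \left(\sqrt{16 + 16} + \frac{1}{3} \left(-4\right) \left(-4\right) \left(-5 + 16\right)\right) = -17 + 61 \left(\sqrt{32} + \frac{1}{3} \left(-4\right) \left(-4\right) 11\right) = -17 + 61 \left(4 \sqrt{2} + \frac{176}{3}\right) = -17 + 61 \left(\frac{176}{3} + 4 \sqrt{2}\right) = -17 + \left(\frac{10736}{3} + 244 \sqrt{2}\right) = \frac{10685}{3} + 244 \sqrt{2}$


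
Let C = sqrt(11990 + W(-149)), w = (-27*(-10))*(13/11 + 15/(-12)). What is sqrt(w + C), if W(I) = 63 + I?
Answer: sqrt(-8910 + 3872*sqrt(186))/22 ≈ 9.5235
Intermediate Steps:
w = -405/22 (w = 270*(13*(1/11) + 15*(-1/12)) = 270*(13/11 - 5/4) = 270*(-3/44) = -405/22 ≈ -18.409)
C = 8*sqrt(186) (C = sqrt(11990 + (63 - 149)) = sqrt(11990 - 86) = sqrt(11904) = 8*sqrt(186) ≈ 109.11)
sqrt(w + C) = sqrt(-405/22 + 8*sqrt(186))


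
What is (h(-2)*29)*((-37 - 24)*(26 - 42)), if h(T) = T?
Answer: -56608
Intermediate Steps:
(h(-2)*29)*((-37 - 24)*(26 - 42)) = (-2*29)*((-37 - 24)*(26 - 42)) = -(-3538)*(-16) = -58*976 = -56608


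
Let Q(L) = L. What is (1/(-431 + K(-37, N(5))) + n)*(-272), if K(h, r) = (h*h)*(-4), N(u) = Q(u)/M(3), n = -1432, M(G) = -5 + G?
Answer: 2300800400/5907 ≈ 3.8950e+5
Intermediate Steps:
N(u) = -u/2 (N(u) = u/(-5 + 3) = u/(-2) = u*(-1/2) = -u/2)
K(h, r) = -4*h**2 (K(h, r) = h**2*(-4) = -4*h**2)
(1/(-431 + K(-37, N(5))) + n)*(-272) = (1/(-431 - 4*(-37)**2) - 1432)*(-272) = (1/(-431 - 4*1369) - 1432)*(-272) = (1/(-431 - 5476) - 1432)*(-272) = (1/(-5907) - 1432)*(-272) = (-1/5907 - 1432)*(-272) = -8458825/5907*(-272) = 2300800400/5907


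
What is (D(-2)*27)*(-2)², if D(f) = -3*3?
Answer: -972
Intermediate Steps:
D(f) = -9
(D(-2)*27)*(-2)² = -9*27*(-2)² = -243*4 = -972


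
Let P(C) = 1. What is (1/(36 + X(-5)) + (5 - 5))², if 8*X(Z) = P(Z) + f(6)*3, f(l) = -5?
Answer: 16/18769 ≈ 0.00085247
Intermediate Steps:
X(Z) = -7/4 (X(Z) = (1 - 5*3)/8 = (1 - 15)/8 = (⅛)*(-14) = -7/4)
(1/(36 + X(-5)) + (5 - 5))² = (1/(36 - 7/4) + (5 - 5))² = (1/(137/4) + 0)² = (4/137 + 0)² = (4/137)² = 16/18769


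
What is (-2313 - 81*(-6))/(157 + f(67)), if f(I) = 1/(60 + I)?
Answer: -232029/19940 ≈ -11.636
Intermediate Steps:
(-2313 - 81*(-6))/(157 + f(67)) = (-2313 - 81*(-6))/(157 + 1/(60 + 67)) = (-2313 + 486)/(157 + 1/127) = -1827/(157 + 1/127) = -1827/19940/127 = -1827*127/19940 = -232029/19940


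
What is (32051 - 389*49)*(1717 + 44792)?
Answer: 604151910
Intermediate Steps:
(32051 - 389*49)*(1717 + 44792) = (32051 - 19061)*46509 = 12990*46509 = 604151910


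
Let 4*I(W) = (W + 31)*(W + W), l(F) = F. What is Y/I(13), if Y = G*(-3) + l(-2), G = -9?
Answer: 25/286 ≈ 0.087413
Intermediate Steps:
I(W) = W*(31 + W)/2 (I(W) = ((W + 31)*(W + W))/4 = ((31 + W)*(2*W))/4 = (2*W*(31 + W))/4 = W*(31 + W)/2)
Y = 25 (Y = -9*(-3) - 2 = 27 - 2 = 25)
Y/I(13) = 25/(((½)*13*(31 + 13))) = 25/(((½)*13*44)) = 25/286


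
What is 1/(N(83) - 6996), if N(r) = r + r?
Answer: -1/6830 ≈ -0.00014641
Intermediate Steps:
N(r) = 2*r
1/(N(83) - 6996) = 1/(2*83 - 6996) = 1/(166 - 6996) = 1/(-6830) = -1/6830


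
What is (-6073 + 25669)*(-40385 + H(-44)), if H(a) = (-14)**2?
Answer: -787543644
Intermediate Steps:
H(a) = 196
(-6073 + 25669)*(-40385 + H(-44)) = (-6073 + 25669)*(-40385 + 196) = 19596*(-40189) = -787543644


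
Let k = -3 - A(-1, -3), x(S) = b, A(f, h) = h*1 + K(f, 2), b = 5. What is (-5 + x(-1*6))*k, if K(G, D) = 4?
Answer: 0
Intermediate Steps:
A(f, h) = 4 + h (A(f, h) = h*1 + 4 = h + 4 = 4 + h)
x(S) = 5
k = -4 (k = -3 - (4 - 3) = -3 - 1*1 = -3 - 1 = -4)
(-5 + x(-1*6))*k = (-5 + 5)*(-4) = 0*(-4) = 0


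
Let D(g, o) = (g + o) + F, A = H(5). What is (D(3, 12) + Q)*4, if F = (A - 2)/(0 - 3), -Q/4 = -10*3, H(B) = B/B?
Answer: 1624/3 ≈ 541.33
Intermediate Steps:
H(B) = 1
A = 1
Q = 120 (Q = -(-40)*3 = -4*(-30) = 120)
F = ⅓ (F = (1 - 2)/(0 - 3) = -1/(-3) = -1*(-⅓) = ⅓ ≈ 0.33333)
D(g, o) = ⅓ + g + o (D(g, o) = (g + o) + ⅓ = ⅓ + g + o)
(D(3, 12) + Q)*4 = ((⅓ + 3 + 12) + 120)*4 = (46/3 + 120)*4 = (406/3)*4 = 1624/3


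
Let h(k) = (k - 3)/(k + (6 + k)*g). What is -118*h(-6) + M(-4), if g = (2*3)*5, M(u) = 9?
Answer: -168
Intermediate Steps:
g = 30 (g = 6*5 = 30)
h(k) = (-3 + k)/(180 + 31*k) (h(k) = (k - 3)/(k + (6 + k)*30) = (-3 + k)/(k + (180 + 30*k)) = (-3 + k)/(180 + 31*k))
-118*h(-6) + M(-4) = -118*(-3 - 6)/(180 + 31*(-6)) + 9 = -118*(-9)/(180 - 186) + 9 = -118*(-9)/(-6) + 9 = -(-59)*(-9)/3 + 9 = -118*3/2 + 9 = -177 + 9 = -168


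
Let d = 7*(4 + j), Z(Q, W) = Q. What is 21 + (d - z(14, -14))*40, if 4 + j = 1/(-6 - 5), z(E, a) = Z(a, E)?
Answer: 6111/11 ≈ 555.54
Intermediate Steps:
z(E, a) = a
j = -45/11 (j = -4 + 1/(-6 - 5) = -4 + 1/(-11) = -4 - 1/11 = -45/11 ≈ -4.0909)
d = -7/11 (d = 7*(4 - 45/11) = 7*(-1/11) = -7/11 ≈ -0.63636)
21 + (d - z(14, -14))*40 = 21 + (-7/11 - 1*(-14))*40 = 21 + (-7/11 + 14)*40 = 21 + (147/11)*40 = 21 + 5880/11 = 6111/11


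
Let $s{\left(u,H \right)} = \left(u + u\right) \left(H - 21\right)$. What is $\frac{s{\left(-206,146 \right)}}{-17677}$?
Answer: $\frac{51500}{17677} \approx 2.9134$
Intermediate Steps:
$s{\left(u,H \right)} = 2 u \left(-21 + H\right)$
$\frac{s{\left(-206,146 \right)}}{-17677} = \frac{2 \left(-206\right) \left(-21 + 146\right)}{-17677} = 2 \left(-206\right) 125 \left(- \frac{1}{17677}\right) = \left(-51500\right) \left(- \frac{1}{17677}\right) = \frac{51500}{17677}$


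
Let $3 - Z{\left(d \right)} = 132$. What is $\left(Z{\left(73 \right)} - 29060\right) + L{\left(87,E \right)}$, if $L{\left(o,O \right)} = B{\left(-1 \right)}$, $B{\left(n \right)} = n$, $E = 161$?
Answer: $-29190$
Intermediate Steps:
$L{\left(o,O \right)} = -1$
$Z{\left(d \right)} = -129$ ($Z{\left(d \right)} = 3 - 132 = -129$)
$\left(Z{\left(73 \right)} - 29060\right) + L{\left(87,E \right)} = \left(-129 - 29060\right) - 1 = -29189 - 1 = -29190$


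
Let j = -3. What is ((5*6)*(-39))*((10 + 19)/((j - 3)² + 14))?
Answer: -3393/5 ≈ -678.60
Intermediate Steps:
((5*6)*(-39))*((10 + 19)/((j - 3)² + 14)) = ((5*6)*(-39))*((10 + 19)/((-3 - 3)² + 14)) = (30*(-39))*(29/((-6)² + 14)) = -33930/(36 + 14) = -33930/50 = -1170*29/50 = -3393/5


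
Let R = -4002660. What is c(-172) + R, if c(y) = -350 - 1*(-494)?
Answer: -4002516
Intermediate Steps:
c(y) = 144 (c(y) = -350 + 494 = 144)
c(-172) + R = 144 - 4002660 = -4002516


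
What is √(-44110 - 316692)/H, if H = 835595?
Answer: I*√360802/835595 ≈ 0.00071885*I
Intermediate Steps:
√(-44110 - 316692)/H = √(-44110 - 316692)/835595 = √(-360802)*(1/835595) = (I*√360802)*(1/835595) = I*√360802/835595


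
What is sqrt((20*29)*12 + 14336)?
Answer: 44*sqrt(11) ≈ 145.93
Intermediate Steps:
sqrt((20*29)*12 + 14336) = sqrt(580*12 + 14336) = sqrt(6960 + 14336) = sqrt(21296) = 44*sqrt(11)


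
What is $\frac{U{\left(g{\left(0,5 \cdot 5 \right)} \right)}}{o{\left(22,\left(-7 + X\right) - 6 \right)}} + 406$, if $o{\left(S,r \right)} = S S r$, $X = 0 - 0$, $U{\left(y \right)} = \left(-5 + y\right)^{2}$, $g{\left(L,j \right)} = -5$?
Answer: $\frac{638613}{1573} \approx 405.98$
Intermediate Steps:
$X = 0$ ($X = 0 + 0 = 0$)
$o{\left(S,r \right)} = r S^{2}$ ($o{\left(S,r \right)} = S^{2} r = r S^{2}$)
$\frac{U{\left(g{\left(0,5 \cdot 5 \right)} \right)}}{o{\left(22,\left(-7 + X\right) - 6 \right)}} + 406 = \frac{\left(-5 - 5\right)^{2}}{\left(\left(-7 + 0\right) - 6\right) 22^{2}} + 406 = \frac{\left(-10\right)^{2}}{\left(-7 - 6\right) 484} + 406 = \frac{100}{\left(-13\right) 484} + 406 = \frac{100}{-6292} + 406 = 100 \left(- \frac{1}{6292}\right) + 406 = - \frac{25}{1573} + 406 = \frac{638613}{1573}$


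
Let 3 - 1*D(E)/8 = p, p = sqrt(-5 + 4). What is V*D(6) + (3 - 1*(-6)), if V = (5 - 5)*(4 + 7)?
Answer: 9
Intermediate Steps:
p = I (p = sqrt(-1) = I ≈ 1.0*I)
D(E) = 24 - 8*I
V = 0 (V = 0*11 = 0)
V*D(6) + (3 - 1*(-6)) = 0*(24 - 8*I) + (3 - 1*(-6)) = 0 + (3 + 6) = 0 + 9 = 9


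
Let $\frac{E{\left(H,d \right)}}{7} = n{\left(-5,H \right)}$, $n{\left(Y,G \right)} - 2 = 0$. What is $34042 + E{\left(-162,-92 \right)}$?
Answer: $34056$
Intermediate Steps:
$n{\left(Y,G \right)} = 2$ ($n{\left(Y,G \right)} = 2 + 0 = 2$)
$E{\left(H,d \right)} = 14$ ($E{\left(H,d \right)} = 7 \cdot 2 = 14$)
$34042 + E{\left(-162,-92 \right)} = 34042 + 14 = 34056$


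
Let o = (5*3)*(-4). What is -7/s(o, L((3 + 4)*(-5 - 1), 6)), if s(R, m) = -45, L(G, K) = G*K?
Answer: 7/45 ≈ 0.15556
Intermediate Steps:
o = -60 (o = 15*(-4) = -60)
-7/s(o, L((3 + 4)*(-5 - 1), 6)) = -7/(-45) = -7*(-1/45) = 7/45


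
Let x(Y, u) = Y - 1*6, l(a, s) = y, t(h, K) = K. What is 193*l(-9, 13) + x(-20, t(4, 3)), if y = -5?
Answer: -991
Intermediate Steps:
l(a, s) = -5
x(Y, u) = -6 + Y (x(Y, u) = Y - 6 = -6 + Y)
193*l(-9, 13) + x(-20, t(4, 3)) = 193*(-5) + (-6 - 20) = -965 - 26 = -991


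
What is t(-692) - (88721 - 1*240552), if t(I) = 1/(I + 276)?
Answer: 63161695/416 ≈ 1.5183e+5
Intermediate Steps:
t(I) = 1/(276 + I)
t(-692) - (88721 - 1*240552) = 1/(276 - 692) - (88721 - 1*240552) = 1/(-416) - (88721 - 240552) = -1/416 - 1*(-151831) = -1/416 + 151831 = 63161695/416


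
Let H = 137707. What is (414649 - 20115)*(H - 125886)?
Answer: 4663786414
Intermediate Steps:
(414649 - 20115)*(H - 125886) = (414649 - 20115)*(137707 - 125886) = 394534*11821 = 4663786414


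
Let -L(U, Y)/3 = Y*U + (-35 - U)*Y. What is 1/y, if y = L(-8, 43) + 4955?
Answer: 1/9470 ≈ 0.00010560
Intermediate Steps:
L(U, Y) = -3*U*Y - 3*Y*(-35 - U) (L(U, Y) = -3*(Y*U + (-35 - U)*Y) = -3*(U*Y + Y*(-35 - U)) = -3*U*Y - 3*Y*(-35 - U))
y = 9470 (y = 105*43 + 4955 = 4515 + 4955 = 9470)
1/y = 1/9470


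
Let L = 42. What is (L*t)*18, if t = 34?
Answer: 25704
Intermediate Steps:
(L*t)*18 = (42*34)*18 = 1428*18 = 25704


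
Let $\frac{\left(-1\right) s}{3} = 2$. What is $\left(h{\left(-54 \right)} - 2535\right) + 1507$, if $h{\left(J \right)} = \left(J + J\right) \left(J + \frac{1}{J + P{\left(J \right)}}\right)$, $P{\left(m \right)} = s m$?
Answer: $\frac{24018}{5} \approx 4803.6$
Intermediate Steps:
$s = -6$ ($s = \left(-3\right) 2 = -6$)
$P{\left(m \right)} = - 6 m$
$h{\left(J \right)} = 2 J \left(J - \frac{1}{5 J}\right)$ ($h{\left(J \right)} = \left(J + J\right) \left(J + \frac{1}{J - 6 J}\right) = 2 J \left(J + \frac{1}{\left(-5\right) J}\right) = 2 J \left(J - \frac{1}{5 J}\right)$)
$\left(h{\left(-54 \right)} - 2535\right) + 1507 = \left(\left(- \frac{2}{5} + 2 \left(-54\right)^{2}\right) - 2535\right) + 1507 = \left(\left(- \frac{2}{5} + 2 \cdot 2916\right) - 2535\right) + 1507 = \left(\left(- \frac{2}{5} + 5832\right) - 2535\right) + 1507 = \left(\frac{29158}{5} - 2535\right) + 1507 = \frac{16483}{5} + 1507 = \frac{24018}{5}$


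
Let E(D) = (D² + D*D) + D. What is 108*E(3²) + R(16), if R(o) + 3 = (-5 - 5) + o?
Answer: 18471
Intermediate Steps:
R(o) = -13 + o (R(o) = -3 + ((-5 - 5) + o) = -3 + (-10 + o) = -13 + o)
E(D) = D + 2*D² (E(D) = (D² + D²) + D = 2*D² + D = D + 2*D²)
108*E(3²) + R(16) = 108*(3²*(1 + 2*3²)) + (-13 + 16) = 108*(9*(1 + 2*9)) + 3 = 108*(9*(1 + 18)) + 3 = 108*(9*19) + 3 = 108*171 + 3 = 18468 + 3 = 18471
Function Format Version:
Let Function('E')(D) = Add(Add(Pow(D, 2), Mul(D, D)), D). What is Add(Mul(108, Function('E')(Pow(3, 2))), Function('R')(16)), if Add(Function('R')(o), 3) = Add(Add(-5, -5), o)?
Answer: 18471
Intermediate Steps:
Function('R')(o) = Add(-13, o) (Function('R')(o) = Add(-3, Add(Add(-5, -5), o)) = Add(-3, Add(-10, o)) = Add(-13, o))
Function('E')(D) = Add(D, Mul(2, Pow(D, 2))) (Function('E')(D) = Add(Add(Pow(D, 2), Pow(D, 2)), D) = Add(Mul(2, Pow(D, 2)), D) = Add(D, Mul(2, Pow(D, 2))))
Add(Mul(108, Function('E')(Pow(3, 2))), Function('R')(16)) = Add(Mul(108, Mul(Pow(3, 2), Add(1, Mul(2, Pow(3, 2))))), Add(-13, 16)) = Add(Mul(108, Mul(9, Add(1, Mul(2, 9)))), 3) = Add(Mul(108, Mul(9, Add(1, 18))), 3) = Add(Mul(108, Mul(9, 19)), 3) = Add(Mul(108, 171), 3) = Add(18468, 3) = 18471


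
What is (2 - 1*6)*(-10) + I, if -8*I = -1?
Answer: 321/8 ≈ 40.125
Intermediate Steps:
I = 1/8 (I = -1/8*(-1) = 1/8 ≈ 0.12500)
(2 - 1*6)*(-10) + I = (2 - 1*6)*(-10) + 1/8 = (2 - 6)*(-10) + 1/8 = -4*(-10) + 1/8 = 40 + 1/8 = 321/8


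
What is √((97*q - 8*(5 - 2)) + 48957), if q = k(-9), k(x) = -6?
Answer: √48351 ≈ 219.89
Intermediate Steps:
q = -6
√((97*q - 8*(5 - 2)) + 48957) = √((97*(-6) - 8*(5 - 2)) + 48957) = √((-582 - 8*3) + 48957) = √((-582 - 24) + 48957) = √(-606 + 48957) = √48351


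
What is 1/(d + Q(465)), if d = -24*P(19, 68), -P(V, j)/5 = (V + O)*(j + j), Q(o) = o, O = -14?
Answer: 1/82065 ≈ 1.2185e-5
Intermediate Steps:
P(V, j) = -10*j*(-14 + V) (P(V, j) = -5*(V - 14)*(j + j) = -5*(-14 + V)*2*j = -10*j*(-14 + V))
d = 81600 (d = -240*68*(14 - 1*19) = -240*68*(14 - 19) = -240*68*(-5) = -24*(-3400) = 81600)
1/(d + Q(465)) = 1/(81600 + 465) = 1/82065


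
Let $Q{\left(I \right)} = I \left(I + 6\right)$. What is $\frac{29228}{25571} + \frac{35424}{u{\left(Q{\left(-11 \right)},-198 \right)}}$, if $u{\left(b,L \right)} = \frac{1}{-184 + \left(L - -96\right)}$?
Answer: $- \frac{259066522516}{25571} \approx -1.0131 \cdot 10^{7}$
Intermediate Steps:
$Q{\left(I \right)} = I \left(6 + I\right)$
$u{\left(b,L \right)} = \frac{1}{-88 + L}$ ($u{\left(b,L \right)} = \frac{1}{-184 + \left(L + 96\right)} = \frac{1}{-184 + \left(96 + L\right)} = \frac{1}{-88 + L}$)
$\frac{29228}{25571} + \frac{35424}{u{\left(Q{\left(-11 \right)},-198 \right)}} = \frac{29228}{25571} + \frac{35424}{\frac{1}{-88 - 198}} = 29228 \cdot \frac{1}{25571} + \frac{35424}{\frac{1}{-286}} = \frac{29228}{25571} + \frac{35424}{- \frac{1}{286}} = \frac{29228}{25571} + 35424 \left(-286\right) = \frac{29228}{25571} - 10131264 = - \frac{259066522516}{25571}$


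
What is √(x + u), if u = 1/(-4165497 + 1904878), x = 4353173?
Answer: 3*√2471827526493011026/2260619 ≈ 2086.4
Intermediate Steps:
u = -1/2260619 (u = 1/(-2260619) = -1/2260619 ≈ -4.4236e-7)
√(x + u) = √(4353173 - 1/2260619) = √(9840865594086/2260619) = 3*√2471827526493011026/2260619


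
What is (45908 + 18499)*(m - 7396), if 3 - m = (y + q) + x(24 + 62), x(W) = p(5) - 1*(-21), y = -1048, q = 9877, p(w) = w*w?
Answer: -1047773076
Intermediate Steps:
p(w) = w²
x(W) = 46 (x(W) = 5² - 1*(-21) = 25 + 21 = 46)
m = -8872 (m = 3 - ((-1048 + 9877) + 46) = 3 - (8829 + 46) = 3 - 1*8875 = 3 - 8875 = -8872)
(45908 + 18499)*(m - 7396) = (45908 + 18499)*(-8872 - 7396) = 64407*(-16268) = -1047773076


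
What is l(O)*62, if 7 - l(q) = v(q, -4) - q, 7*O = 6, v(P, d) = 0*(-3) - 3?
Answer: 4712/7 ≈ 673.14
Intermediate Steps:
v(P, d) = -3 (v(P, d) = 0 - 3 = -3)
O = 6/7 (O = (⅐)*6 = 6/7 ≈ 0.85714)
l(q) = 10 + q (l(q) = 7 - (-3 - q) = 7 + (3 + q) = 10 + q)
l(O)*62 = (10 + 6/7)*62 = (76/7)*62 = 4712/7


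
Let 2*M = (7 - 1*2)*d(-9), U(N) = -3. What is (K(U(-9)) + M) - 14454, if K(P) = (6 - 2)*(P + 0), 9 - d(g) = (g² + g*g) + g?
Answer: -14826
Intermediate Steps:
d(g) = 9 - g - 2*g² (d(g) = 9 - ((g² + g*g) + g) = 9 - ((g² + g²) + g) = 9 - (2*g² + g) = 9 - (g + 2*g²) = 9 + (-g - 2*g²) = 9 - g - 2*g²)
K(P) = 4*P
M = -360 (M = ((7 - 1*2)*(9 - 1*(-9) - 2*(-9)²))/2 = ((7 - 2)*(9 + 9 - 2*81))/2 = (5*(9 + 9 - 162))/2 = (5*(-144))/2 = (½)*(-720) = -360)
(K(U(-9)) + M) - 14454 = (4*(-3) - 360) - 14454 = (-12 - 360) - 14454 = -372 - 14454 = -14826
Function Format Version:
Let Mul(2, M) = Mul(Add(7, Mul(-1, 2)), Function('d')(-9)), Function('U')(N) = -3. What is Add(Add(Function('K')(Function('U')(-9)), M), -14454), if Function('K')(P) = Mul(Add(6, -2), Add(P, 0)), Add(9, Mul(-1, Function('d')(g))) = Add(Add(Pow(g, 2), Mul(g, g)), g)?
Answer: -14826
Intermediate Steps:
Function('d')(g) = Add(9, Mul(-1, g), Mul(-2, Pow(g, 2))) (Function('d')(g) = Add(9, Mul(-1, Add(Add(Pow(g, 2), Mul(g, g)), g))) = Add(9, Mul(-1, Add(Add(Pow(g, 2), Pow(g, 2)), g))) = Add(9, Mul(-1, Add(Mul(2, Pow(g, 2)), g))) = Add(9, Mul(-1, Add(g, Mul(2, Pow(g, 2))))) = Add(9, Add(Mul(-1, g), Mul(-2, Pow(g, 2)))) = Add(9, Mul(-1, g), Mul(-2, Pow(g, 2))))
Function('K')(P) = Mul(4, P)
M = -360 (M = Mul(Rational(1, 2), Mul(Add(7, Mul(-1, 2)), Add(9, Mul(-1, -9), Mul(-2, Pow(-9, 2))))) = Mul(Rational(1, 2), Mul(Add(7, -2), Add(9, 9, Mul(-2, 81)))) = Mul(Rational(1, 2), Mul(5, Add(9, 9, -162))) = Mul(Rational(1, 2), Mul(5, -144)) = Mul(Rational(1, 2), -720) = -360)
Add(Add(Function('K')(Function('U')(-9)), M), -14454) = Add(Add(Mul(4, -3), -360), -14454) = Add(Add(-12, -360), -14454) = Add(-372, -14454) = -14826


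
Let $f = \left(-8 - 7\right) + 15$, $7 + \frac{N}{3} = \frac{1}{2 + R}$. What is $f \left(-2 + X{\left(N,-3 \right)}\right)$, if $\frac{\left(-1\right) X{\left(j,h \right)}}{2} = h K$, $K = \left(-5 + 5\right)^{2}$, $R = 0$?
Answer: $0$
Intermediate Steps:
$K = 0$ ($K = 0^{2} = 0$)
$N = - \frac{39}{2}$ ($N = -21 + \frac{3}{2 + 0} = -21 + \frac{3}{2} = - \frac{39}{2} \approx -19.5$)
$X{\left(j,h \right)} = 0$ ($X{\left(j,h \right)} = - 2 h 0 = \left(-2\right) 0 = 0$)
$f = 0$ ($f = -15 + 15 = 0$)
$f \left(-2 + X{\left(N,-3 \right)}\right) = 0 \left(-2 + 0\right) = 0 \left(-2\right) = 0$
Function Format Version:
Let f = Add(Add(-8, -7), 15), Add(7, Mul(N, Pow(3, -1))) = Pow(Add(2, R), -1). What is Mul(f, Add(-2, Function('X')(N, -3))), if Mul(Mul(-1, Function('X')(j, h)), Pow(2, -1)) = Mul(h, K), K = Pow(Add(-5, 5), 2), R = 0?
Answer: 0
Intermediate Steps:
K = 0 (K = Pow(0, 2) = 0)
N = Rational(-39, 2) (N = Add(-21, Mul(3, Pow(Add(2, 0), -1))) = Add(-21, Mul(3, Pow(2, -1))) = Add(-21, Mul(3, Rational(1, 2))) = Add(-21, Rational(3, 2)) = Rational(-39, 2) ≈ -19.500)
Function('X')(j, h) = 0 (Function('X')(j, h) = Mul(-2, Mul(h, 0)) = Mul(-2, 0) = 0)
f = 0 (f = Add(-15, 15) = 0)
Mul(f, Add(-2, Function('X')(N, -3))) = Mul(0, Add(-2, 0)) = Mul(0, -2) = 0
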